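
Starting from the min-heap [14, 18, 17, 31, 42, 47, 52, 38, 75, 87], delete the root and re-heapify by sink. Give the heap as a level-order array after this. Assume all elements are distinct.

[17, 18, 47, 31, 42, 87, 52, 38, 75]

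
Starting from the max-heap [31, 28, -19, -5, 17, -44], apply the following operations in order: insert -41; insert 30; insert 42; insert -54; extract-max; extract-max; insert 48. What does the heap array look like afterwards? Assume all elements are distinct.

[48, 30, -19, 28, 17, -44, -41, -54, -5]

insert -41:
  append -41 at index 6 → [31, 28, -19, -5, 17, -44, -41] (no swap needed)
insert 30:
  append 30 at index 7 → [31, 28, -19, -5, 17, -44, -41, 30]
  30 > parent -5 at index 3, swap → [31, 28, -19, 30, 17, -44, -41, -5]
  30 > parent 28 at index 1, swap → [31, 30, -19, 28, 17, -44, -41, -5]
insert 42:
  append 42 at index 8 → [31, 30, -19, 28, 17, -44, -41, -5, 42]
  42 > parent 28 at index 3, swap → [31, 30, -19, 42, 17, -44, -41, -5, 28]
  42 > parent 30 at index 1, swap → [31, 42, -19, 30, 17, -44, -41, -5, 28]
  42 > parent 31 at index 0, swap → [42, 31, -19, 30, 17, -44, -41, -5, 28]
insert -54:
  append -54 at index 9 → [42, 31, -19, 30, 17, -44, -41, -5, 28, -54] (no swap needed)
extract-max → returns 42:
  remove root 42; move last element -54 to root → [-54, 31, -19, 30, 17, -44, -41, -5, 28]
  -54 vs larger child 31 at index 1, swap → [31, -54, -19, 30, 17, -44, -41, -5, 28]
  -54 vs larger child 30 at index 3, swap → [31, 30, -19, -54, 17, -44, -41, -5, 28]
  -54 vs larger child 28 at index 8, swap → [31, 30, -19, 28, 17, -44, -41, -5, -54]
extract-max → returns 31:
  remove root 31; move last element -54 to root → [-54, 30, -19, 28, 17, -44, -41, -5]
  -54 vs larger child 30 at index 1, swap → [30, -54, -19, 28, 17, -44, -41, -5]
  -54 vs larger child 28 at index 3, swap → [30, 28, -19, -54, 17, -44, -41, -5]
  -54 vs only child -5 at index 7, swap → [30, 28, -19, -5, 17, -44, -41, -54]
insert 48:
  append 48 at index 8 → [30, 28, -19, -5, 17, -44, -41, -54, 48]
  48 > parent -5 at index 3, swap → [30, 28, -19, 48, 17, -44, -41, -54, -5]
  48 > parent 28 at index 1, swap → [30, 48, -19, 28, 17, -44, -41, -54, -5]
  48 > parent 30 at index 0, swap → [48, 30, -19, 28, 17, -44, -41, -54, -5]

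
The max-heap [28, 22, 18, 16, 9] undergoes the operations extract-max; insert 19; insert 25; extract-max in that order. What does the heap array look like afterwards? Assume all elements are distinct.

extract-max → returns 28:
  remove root 28; move last element 9 to root → [9, 22, 18, 16]
  9 vs larger child 22 at index 1, swap → [22, 9, 18, 16]
  9 vs only child 16 at index 3, swap → [22, 16, 18, 9]
insert 19:
  append 19 at index 4 → [22, 16, 18, 9, 19]
  19 > parent 16 at index 1, swap → [22, 19, 18, 9, 16]
insert 25:
  append 25 at index 5 → [22, 19, 18, 9, 16, 25]
  25 > parent 18 at index 2, swap → [22, 19, 25, 9, 16, 18]
  25 > parent 22 at index 0, swap → [25, 19, 22, 9, 16, 18]
extract-max → returns 25:
  remove root 25; move last element 18 to root → [18, 19, 22, 9, 16]
  18 vs larger child 22 at index 2, swap → [22, 19, 18, 9, 16]

[22, 19, 18, 9, 16]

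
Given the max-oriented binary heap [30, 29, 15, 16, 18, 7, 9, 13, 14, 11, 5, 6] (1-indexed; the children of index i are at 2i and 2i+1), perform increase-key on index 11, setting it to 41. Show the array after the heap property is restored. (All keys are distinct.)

set index 11 from 5 to 41 → [30, 29, 15, 16, 18, 7, 9, 13, 14, 11, 41, 6]
41 > parent 18 at index 5, swap → [30, 29, 15, 16, 41, 7, 9, 13, 14, 11, 18, 6]
41 > parent 29 at index 2, swap → [30, 41, 15, 16, 29, 7, 9, 13, 14, 11, 18, 6]
41 > parent 30 at index 1, swap → [41, 30, 15, 16, 29, 7, 9, 13, 14, 11, 18, 6]

[41, 30, 15, 16, 29, 7, 9, 13, 14, 11, 18, 6]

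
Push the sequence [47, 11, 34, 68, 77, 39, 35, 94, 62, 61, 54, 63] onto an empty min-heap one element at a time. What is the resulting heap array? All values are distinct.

Insert 47:
  append 47 at index 0 → [47] (no swap needed)
Insert 11:
  append 11 at index 1 → [47, 11]
  11 < parent 47 at index 0, swap → [11, 47]
Insert 34:
  append 34 at index 2 → [11, 47, 34] (no swap needed)
Insert 68:
  append 68 at index 3 → [11, 47, 34, 68] (no swap needed)
Insert 77:
  append 77 at index 4 → [11, 47, 34, 68, 77] (no swap needed)
Insert 39:
  append 39 at index 5 → [11, 47, 34, 68, 77, 39] (no swap needed)
Insert 35:
  append 35 at index 6 → [11, 47, 34, 68, 77, 39, 35] (no swap needed)
Insert 94:
  append 94 at index 7 → [11, 47, 34, 68, 77, 39, 35, 94] (no swap needed)
Insert 62:
  append 62 at index 8 → [11, 47, 34, 68, 77, 39, 35, 94, 62]
  62 < parent 68 at index 3, swap → [11, 47, 34, 62, 77, 39, 35, 94, 68]
Insert 61:
  append 61 at index 9 → [11, 47, 34, 62, 77, 39, 35, 94, 68, 61]
  61 < parent 77 at index 4, swap → [11, 47, 34, 62, 61, 39, 35, 94, 68, 77]
Insert 54:
  append 54 at index 10 → [11, 47, 34, 62, 61, 39, 35, 94, 68, 77, 54]
  54 < parent 61 at index 4, swap → [11, 47, 34, 62, 54, 39, 35, 94, 68, 77, 61]
Insert 63:
  append 63 at index 11 → [11, 47, 34, 62, 54, 39, 35, 94, 68, 77, 61, 63] (no swap needed)

[11, 47, 34, 62, 54, 39, 35, 94, 68, 77, 61, 63]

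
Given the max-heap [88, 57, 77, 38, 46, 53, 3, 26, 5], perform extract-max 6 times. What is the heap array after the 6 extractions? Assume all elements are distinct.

[26, 3, 5]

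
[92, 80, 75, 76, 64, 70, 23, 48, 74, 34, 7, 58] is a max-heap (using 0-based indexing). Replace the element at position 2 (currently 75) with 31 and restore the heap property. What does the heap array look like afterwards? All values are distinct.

set index 2 from 75 to 31 → [92, 80, 31, 76, 64, 70, 23, 48, 74, 34, 7, 58]
31 vs larger child 70 at index 5, swap → [92, 80, 70, 76, 64, 31, 23, 48, 74, 34, 7, 58]
31 vs only child 58 at index 11, swap → [92, 80, 70, 76, 64, 58, 23, 48, 74, 34, 7, 31]

[92, 80, 70, 76, 64, 58, 23, 48, 74, 34, 7, 31]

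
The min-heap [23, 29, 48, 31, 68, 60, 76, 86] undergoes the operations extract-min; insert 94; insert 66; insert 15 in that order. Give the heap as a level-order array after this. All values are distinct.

extract-min → returns 23:
  remove root 23; move last element 86 to root → [86, 29, 48, 31, 68, 60, 76]
  86 vs smaller child 29 at index 1, swap → [29, 86, 48, 31, 68, 60, 76]
  86 vs smaller child 31 at index 3, swap → [29, 31, 48, 86, 68, 60, 76]
insert 94:
  append 94 at index 7 → [29, 31, 48, 86, 68, 60, 76, 94] (no swap needed)
insert 66:
  append 66 at index 8 → [29, 31, 48, 86, 68, 60, 76, 94, 66]
  66 < parent 86 at index 3, swap → [29, 31, 48, 66, 68, 60, 76, 94, 86]
insert 15:
  append 15 at index 9 → [29, 31, 48, 66, 68, 60, 76, 94, 86, 15]
  15 < parent 68 at index 4, swap → [29, 31, 48, 66, 15, 60, 76, 94, 86, 68]
  15 < parent 31 at index 1, swap → [29, 15, 48, 66, 31, 60, 76, 94, 86, 68]
  15 < parent 29 at index 0, swap → [15, 29, 48, 66, 31, 60, 76, 94, 86, 68]

[15, 29, 48, 66, 31, 60, 76, 94, 86, 68]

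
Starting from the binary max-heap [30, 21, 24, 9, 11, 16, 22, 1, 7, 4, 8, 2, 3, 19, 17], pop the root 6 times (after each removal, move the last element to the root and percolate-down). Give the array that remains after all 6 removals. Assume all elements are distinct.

extract-max #1 returns 30:
  remove root 30; move last element 17 to root → [17, 21, 24, 9, 11, 16, 22, 1, 7, 4, 8, 2, 3, 19]
  17 vs larger child 24 at index 2, swap → [24, 21, 17, 9, 11, 16, 22, 1, 7, 4, 8, 2, 3, 19]
  17 vs larger child 22 at index 6, swap → [24, 21, 22, 9, 11, 16, 17, 1, 7, 4, 8, 2, 3, 19]
  17 vs only child 19 at index 13, swap → [24, 21, 22, 9, 11, 16, 19, 1, 7, 4, 8, 2, 3, 17]
extract-max #2 returns 24:
  remove root 24; move last element 17 to root → [17, 21, 22, 9, 11, 16, 19, 1, 7, 4, 8, 2, 3]
  17 vs larger child 22 at index 2, swap → [22, 21, 17, 9, 11, 16, 19, 1, 7, 4, 8, 2, 3]
  17 vs larger child 19 at index 6, swap → [22, 21, 19, 9, 11, 16, 17, 1, 7, 4, 8, 2, 3]
extract-max #3 returns 22:
  remove root 22; move last element 3 to root → [3, 21, 19, 9, 11, 16, 17, 1, 7, 4, 8, 2]
  3 vs larger child 21 at index 1, swap → [21, 3, 19, 9, 11, 16, 17, 1, 7, 4, 8, 2]
  3 vs larger child 11 at index 4, swap → [21, 11, 19, 9, 3, 16, 17, 1, 7, 4, 8, 2]
  3 vs larger child 8 at index 10, swap → [21, 11, 19, 9, 8, 16, 17, 1, 7, 4, 3, 2]
extract-max #4 returns 21:
  remove root 21; move last element 2 to root → [2, 11, 19, 9, 8, 16, 17, 1, 7, 4, 3]
  2 vs larger child 19 at index 2, swap → [19, 11, 2, 9, 8, 16, 17, 1, 7, 4, 3]
  2 vs larger child 17 at index 6, swap → [19, 11, 17, 9, 8, 16, 2, 1, 7, 4, 3]
extract-max #5 returns 19:
  remove root 19; move last element 3 to root → [3, 11, 17, 9, 8, 16, 2, 1, 7, 4]
  3 vs larger child 17 at index 2, swap → [17, 11, 3, 9, 8, 16, 2, 1, 7, 4]
  3 vs larger child 16 at index 5, swap → [17, 11, 16, 9, 8, 3, 2, 1, 7, 4]
extract-max #6 returns 17:
  remove root 17; move last element 4 to root → [4, 11, 16, 9, 8, 3, 2, 1, 7]
  4 vs larger child 16 at index 2, swap → [16, 11, 4, 9, 8, 3, 2, 1, 7]

[16, 11, 4, 9, 8, 3, 2, 1, 7]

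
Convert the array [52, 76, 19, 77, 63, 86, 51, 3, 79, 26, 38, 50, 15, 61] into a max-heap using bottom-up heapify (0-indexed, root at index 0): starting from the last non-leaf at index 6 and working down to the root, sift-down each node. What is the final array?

[86, 79, 61, 77, 63, 50, 52, 3, 76, 26, 38, 19, 15, 51]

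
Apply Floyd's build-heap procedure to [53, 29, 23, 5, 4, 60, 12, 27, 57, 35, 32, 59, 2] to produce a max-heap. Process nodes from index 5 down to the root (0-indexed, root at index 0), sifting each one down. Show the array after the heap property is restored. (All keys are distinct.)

sift down from index 5: already satisfies heap property
sift down from index 4:
  4 vs larger child 35 at index 9, swap → [53, 29, 23, 5, 35, 60, 12, 27, 57, 4, 32, 59, 2]
sift down from index 3:
  5 vs larger child 57 at index 8, swap → [53, 29, 23, 57, 35, 60, 12, 27, 5, 4, 32, 59, 2]
sift down from index 2:
  23 vs larger child 60 at index 5, swap → [53, 29, 60, 57, 35, 23, 12, 27, 5, 4, 32, 59, 2]
  23 vs larger child 59 at index 11, swap → [53, 29, 60, 57, 35, 59, 12, 27, 5, 4, 32, 23, 2]
sift down from index 1:
  29 vs larger child 57 at index 3, swap → [53, 57, 60, 29, 35, 59, 12, 27, 5, 4, 32, 23, 2]
sift down from index 0:
  53 vs larger child 60 at index 2, swap → [60, 57, 53, 29, 35, 59, 12, 27, 5, 4, 32, 23, 2]
  53 vs larger child 59 at index 5, swap → [60, 57, 59, 29, 35, 53, 12, 27, 5, 4, 32, 23, 2]

[60, 57, 59, 29, 35, 53, 12, 27, 5, 4, 32, 23, 2]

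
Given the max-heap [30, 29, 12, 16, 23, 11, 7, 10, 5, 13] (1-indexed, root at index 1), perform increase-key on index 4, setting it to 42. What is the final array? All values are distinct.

set index 4 from 16 to 42 → [30, 29, 12, 42, 23, 11, 7, 10, 5, 13]
42 > parent 29 at index 2, swap → [30, 42, 12, 29, 23, 11, 7, 10, 5, 13]
42 > parent 30 at index 1, swap → [42, 30, 12, 29, 23, 11, 7, 10, 5, 13]

[42, 30, 12, 29, 23, 11, 7, 10, 5, 13]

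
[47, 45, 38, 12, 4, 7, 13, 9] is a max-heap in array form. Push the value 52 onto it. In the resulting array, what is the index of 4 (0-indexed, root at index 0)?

4

append 52 at index 8 → [47, 45, 38, 12, 4, 7, 13, 9, 52]
52 > parent 12 at index 3, swap → [47, 45, 38, 52, 4, 7, 13, 9, 12]
52 > parent 45 at index 1, swap → [47, 52, 38, 45, 4, 7, 13, 9, 12]
52 > parent 47 at index 0, swap → [52, 47, 38, 45, 4, 7, 13, 9, 12]
resulting array: [52, 47, 38, 45, 4, 7, 13, 9, 12]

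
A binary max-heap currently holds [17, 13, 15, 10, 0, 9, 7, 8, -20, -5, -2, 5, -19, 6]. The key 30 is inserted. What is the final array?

append 30 at index 14 → [17, 13, 15, 10, 0, 9, 7, 8, -20, -5, -2, 5, -19, 6, 30]
30 > parent 7 at index 6, swap → [17, 13, 15, 10, 0, 9, 30, 8, -20, -5, -2, 5, -19, 6, 7]
30 > parent 15 at index 2, swap → [17, 13, 30, 10, 0, 9, 15, 8, -20, -5, -2, 5, -19, 6, 7]
30 > parent 17 at index 0, swap → [30, 13, 17, 10, 0, 9, 15, 8, -20, -5, -2, 5, -19, 6, 7]

[30, 13, 17, 10, 0, 9, 15, 8, -20, -5, -2, 5, -19, 6, 7]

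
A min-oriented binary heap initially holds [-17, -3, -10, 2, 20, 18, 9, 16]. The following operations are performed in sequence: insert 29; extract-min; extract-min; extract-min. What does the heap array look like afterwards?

insert 29:
  append 29 at index 8 → [-17, -3, -10, 2, 20, 18, 9, 16, 29] (no swap needed)
extract-min → returns -17:
  remove root -17; move last element 29 to root → [29, -3, -10, 2, 20, 18, 9, 16]
  29 vs smaller child -10 at index 2, swap → [-10, -3, 29, 2, 20, 18, 9, 16]
  29 vs smaller child 9 at index 6, swap → [-10, -3, 9, 2, 20, 18, 29, 16]
extract-min → returns -10:
  remove root -10; move last element 16 to root → [16, -3, 9, 2, 20, 18, 29]
  16 vs smaller child -3 at index 1, swap → [-3, 16, 9, 2, 20, 18, 29]
  16 vs smaller child 2 at index 3, swap → [-3, 2, 9, 16, 20, 18, 29]
extract-min → returns -3:
  remove root -3; move last element 29 to root → [29, 2, 9, 16, 20, 18]
  29 vs smaller child 2 at index 1, swap → [2, 29, 9, 16, 20, 18]
  29 vs smaller child 16 at index 3, swap → [2, 16, 9, 29, 20, 18]

[2, 16, 9, 29, 20, 18]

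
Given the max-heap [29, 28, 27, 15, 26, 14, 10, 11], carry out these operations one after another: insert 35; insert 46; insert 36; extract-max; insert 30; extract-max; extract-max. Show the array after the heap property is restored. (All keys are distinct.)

insert 35:
  append 35 at index 8 → [29, 28, 27, 15, 26, 14, 10, 11, 35]
  35 > parent 15 at index 3, swap → [29, 28, 27, 35, 26, 14, 10, 11, 15]
  35 > parent 28 at index 1, swap → [29, 35, 27, 28, 26, 14, 10, 11, 15]
  35 > parent 29 at index 0, swap → [35, 29, 27, 28, 26, 14, 10, 11, 15]
insert 46:
  append 46 at index 9 → [35, 29, 27, 28, 26, 14, 10, 11, 15, 46]
  46 > parent 26 at index 4, swap → [35, 29, 27, 28, 46, 14, 10, 11, 15, 26]
  46 > parent 29 at index 1, swap → [35, 46, 27, 28, 29, 14, 10, 11, 15, 26]
  46 > parent 35 at index 0, swap → [46, 35, 27, 28, 29, 14, 10, 11, 15, 26]
insert 36:
  append 36 at index 10 → [46, 35, 27, 28, 29, 14, 10, 11, 15, 26, 36]
  36 > parent 29 at index 4, swap → [46, 35, 27, 28, 36, 14, 10, 11, 15, 26, 29]
  36 > parent 35 at index 1, swap → [46, 36, 27, 28, 35, 14, 10, 11, 15, 26, 29]
extract-max → returns 46:
  remove root 46; move last element 29 to root → [29, 36, 27, 28, 35, 14, 10, 11, 15, 26]
  29 vs larger child 36 at index 1, swap → [36, 29, 27, 28, 35, 14, 10, 11, 15, 26]
  29 vs larger child 35 at index 4, swap → [36, 35, 27, 28, 29, 14, 10, 11, 15, 26]
insert 30:
  append 30 at index 10 → [36, 35, 27, 28, 29, 14, 10, 11, 15, 26, 30]
  30 > parent 29 at index 4, swap → [36, 35, 27, 28, 30, 14, 10, 11, 15, 26, 29]
extract-max → returns 36:
  remove root 36; move last element 29 to root → [29, 35, 27, 28, 30, 14, 10, 11, 15, 26]
  29 vs larger child 35 at index 1, swap → [35, 29, 27, 28, 30, 14, 10, 11, 15, 26]
  29 vs larger child 30 at index 4, swap → [35, 30, 27, 28, 29, 14, 10, 11, 15, 26]
extract-max → returns 35:
  remove root 35; move last element 26 to root → [26, 30, 27, 28, 29, 14, 10, 11, 15]
  26 vs larger child 30 at index 1, swap → [30, 26, 27, 28, 29, 14, 10, 11, 15]
  26 vs larger child 29 at index 4, swap → [30, 29, 27, 28, 26, 14, 10, 11, 15]

[30, 29, 27, 28, 26, 14, 10, 11, 15]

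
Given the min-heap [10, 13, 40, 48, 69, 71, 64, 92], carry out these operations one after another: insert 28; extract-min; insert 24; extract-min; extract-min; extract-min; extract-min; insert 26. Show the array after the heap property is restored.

insert 28:
  append 28 at index 8 → [10, 13, 40, 48, 69, 71, 64, 92, 28]
  28 < parent 48 at index 3, swap → [10, 13, 40, 28, 69, 71, 64, 92, 48]
extract-min → returns 10:
  remove root 10; move last element 48 to root → [48, 13, 40, 28, 69, 71, 64, 92]
  48 vs smaller child 13 at index 1, swap → [13, 48, 40, 28, 69, 71, 64, 92]
  48 vs smaller child 28 at index 3, swap → [13, 28, 40, 48, 69, 71, 64, 92]
insert 24:
  append 24 at index 8 → [13, 28, 40, 48, 69, 71, 64, 92, 24]
  24 < parent 48 at index 3, swap → [13, 28, 40, 24, 69, 71, 64, 92, 48]
  24 < parent 28 at index 1, swap → [13, 24, 40, 28, 69, 71, 64, 92, 48]
extract-min → returns 13:
  remove root 13; move last element 48 to root → [48, 24, 40, 28, 69, 71, 64, 92]
  48 vs smaller child 24 at index 1, swap → [24, 48, 40, 28, 69, 71, 64, 92]
  48 vs smaller child 28 at index 3, swap → [24, 28, 40, 48, 69, 71, 64, 92]
extract-min → returns 24:
  remove root 24; move last element 92 to root → [92, 28, 40, 48, 69, 71, 64]
  92 vs smaller child 28 at index 1, swap → [28, 92, 40, 48, 69, 71, 64]
  92 vs smaller child 48 at index 3, swap → [28, 48, 40, 92, 69, 71, 64]
extract-min → returns 28:
  remove root 28; move last element 64 to root → [64, 48, 40, 92, 69, 71]
  64 vs smaller child 40 at index 2, swap → [40, 48, 64, 92, 69, 71]
extract-min → returns 40:
  remove root 40; move last element 71 to root → [71, 48, 64, 92, 69]
  71 vs smaller child 48 at index 1, swap → [48, 71, 64, 92, 69]
  71 vs smaller child 69 at index 4, swap → [48, 69, 64, 92, 71]
insert 26:
  append 26 at index 5 → [48, 69, 64, 92, 71, 26]
  26 < parent 64 at index 2, swap → [48, 69, 26, 92, 71, 64]
  26 < parent 48 at index 0, swap → [26, 69, 48, 92, 71, 64]

[26, 69, 48, 92, 71, 64]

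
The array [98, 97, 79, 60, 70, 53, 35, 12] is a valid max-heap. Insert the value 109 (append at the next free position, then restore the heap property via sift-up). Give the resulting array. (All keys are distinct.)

[109, 98, 79, 97, 70, 53, 35, 12, 60]

append 109 at index 8 → [98, 97, 79, 60, 70, 53, 35, 12, 109]
109 > parent 60 at index 3, swap → [98, 97, 79, 109, 70, 53, 35, 12, 60]
109 > parent 97 at index 1, swap → [98, 109, 79, 97, 70, 53, 35, 12, 60]
109 > parent 98 at index 0, swap → [109, 98, 79, 97, 70, 53, 35, 12, 60]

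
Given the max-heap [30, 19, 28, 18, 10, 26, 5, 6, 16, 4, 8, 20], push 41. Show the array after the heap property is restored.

[41, 19, 30, 18, 10, 28, 5, 6, 16, 4, 8, 20, 26]

append 41 at index 12 → [30, 19, 28, 18, 10, 26, 5, 6, 16, 4, 8, 20, 41]
41 > parent 26 at index 5, swap → [30, 19, 28, 18, 10, 41, 5, 6, 16, 4, 8, 20, 26]
41 > parent 28 at index 2, swap → [30, 19, 41, 18, 10, 28, 5, 6, 16, 4, 8, 20, 26]
41 > parent 30 at index 0, swap → [41, 19, 30, 18, 10, 28, 5, 6, 16, 4, 8, 20, 26]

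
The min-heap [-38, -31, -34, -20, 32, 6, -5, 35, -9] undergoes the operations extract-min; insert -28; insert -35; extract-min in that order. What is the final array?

[-34, -31, -9, -28, 32, 6, -5, 35, -20]

extract-min → returns -38:
  remove root -38; move last element -9 to root → [-9, -31, -34, -20, 32, 6, -5, 35]
  -9 vs smaller child -34 at index 2, swap → [-34, -31, -9, -20, 32, 6, -5, 35]
insert -28:
  append -28 at index 8 → [-34, -31, -9, -20, 32, 6, -5, 35, -28]
  -28 < parent -20 at index 3, swap → [-34, -31, -9, -28, 32, 6, -5, 35, -20]
insert -35:
  append -35 at index 9 → [-34, -31, -9, -28, 32, 6, -5, 35, -20, -35]
  -35 < parent 32 at index 4, swap → [-34, -31, -9, -28, -35, 6, -5, 35, -20, 32]
  -35 < parent -31 at index 1, swap → [-34, -35, -9, -28, -31, 6, -5, 35, -20, 32]
  -35 < parent -34 at index 0, swap → [-35, -34, -9, -28, -31, 6, -5, 35, -20, 32]
extract-min → returns -35:
  remove root -35; move last element 32 to root → [32, -34, -9, -28, -31, 6, -5, 35, -20]
  32 vs smaller child -34 at index 1, swap → [-34, 32, -9, -28, -31, 6, -5, 35, -20]
  32 vs smaller child -31 at index 4, swap → [-34, -31, -9, -28, 32, 6, -5, 35, -20]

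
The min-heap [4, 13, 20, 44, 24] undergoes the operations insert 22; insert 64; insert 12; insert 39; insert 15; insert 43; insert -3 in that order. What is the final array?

[-3, 12, 4, 13, 15, 20, 64, 44, 39, 24, 43, 22]

insert 22:
  append 22 at index 5 → [4, 13, 20, 44, 24, 22] (no swap needed)
insert 64:
  append 64 at index 6 → [4, 13, 20, 44, 24, 22, 64] (no swap needed)
insert 12:
  append 12 at index 7 → [4, 13, 20, 44, 24, 22, 64, 12]
  12 < parent 44 at index 3, swap → [4, 13, 20, 12, 24, 22, 64, 44]
  12 < parent 13 at index 1, swap → [4, 12, 20, 13, 24, 22, 64, 44]
insert 39:
  append 39 at index 8 → [4, 12, 20, 13, 24, 22, 64, 44, 39] (no swap needed)
insert 15:
  append 15 at index 9 → [4, 12, 20, 13, 24, 22, 64, 44, 39, 15]
  15 < parent 24 at index 4, swap → [4, 12, 20, 13, 15, 22, 64, 44, 39, 24]
insert 43:
  append 43 at index 10 → [4, 12, 20, 13, 15, 22, 64, 44, 39, 24, 43] (no swap needed)
insert -3:
  append -3 at index 11 → [4, 12, 20, 13, 15, 22, 64, 44, 39, 24, 43, -3]
  -3 < parent 22 at index 5, swap → [4, 12, 20, 13, 15, -3, 64, 44, 39, 24, 43, 22]
  -3 < parent 20 at index 2, swap → [4, 12, -3, 13, 15, 20, 64, 44, 39, 24, 43, 22]
  -3 < parent 4 at index 0, swap → [-3, 12, 4, 13, 15, 20, 64, 44, 39, 24, 43, 22]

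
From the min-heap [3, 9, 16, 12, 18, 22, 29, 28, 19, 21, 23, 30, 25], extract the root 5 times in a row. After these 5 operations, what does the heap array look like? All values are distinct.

extract-min #1 returns 3:
  remove root 3; move last element 25 to root → [25, 9, 16, 12, 18, 22, 29, 28, 19, 21, 23, 30]
  25 vs smaller child 9 at index 1, swap → [9, 25, 16, 12, 18, 22, 29, 28, 19, 21, 23, 30]
  25 vs smaller child 12 at index 3, swap → [9, 12, 16, 25, 18, 22, 29, 28, 19, 21, 23, 30]
  25 vs smaller child 19 at index 8, swap → [9, 12, 16, 19, 18, 22, 29, 28, 25, 21, 23, 30]
extract-min #2 returns 9:
  remove root 9; move last element 30 to root → [30, 12, 16, 19, 18, 22, 29, 28, 25, 21, 23]
  30 vs smaller child 12 at index 1, swap → [12, 30, 16, 19, 18, 22, 29, 28, 25, 21, 23]
  30 vs smaller child 18 at index 4, swap → [12, 18, 16, 19, 30, 22, 29, 28, 25, 21, 23]
  30 vs smaller child 21 at index 9, swap → [12, 18, 16, 19, 21, 22, 29, 28, 25, 30, 23]
extract-min #3 returns 12:
  remove root 12; move last element 23 to root → [23, 18, 16, 19, 21, 22, 29, 28, 25, 30]
  23 vs smaller child 16 at index 2, swap → [16, 18, 23, 19, 21, 22, 29, 28, 25, 30]
  23 vs smaller child 22 at index 5, swap → [16, 18, 22, 19, 21, 23, 29, 28, 25, 30]
extract-min #4 returns 16:
  remove root 16; move last element 30 to root → [30, 18, 22, 19, 21, 23, 29, 28, 25]
  30 vs smaller child 18 at index 1, swap → [18, 30, 22, 19, 21, 23, 29, 28, 25]
  30 vs smaller child 19 at index 3, swap → [18, 19, 22, 30, 21, 23, 29, 28, 25]
  30 vs smaller child 25 at index 8, swap → [18, 19, 22, 25, 21, 23, 29, 28, 30]
extract-min #5 returns 18:
  remove root 18; move last element 30 to root → [30, 19, 22, 25, 21, 23, 29, 28]
  30 vs smaller child 19 at index 1, swap → [19, 30, 22, 25, 21, 23, 29, 28]
  30 vs smaller child 21 at index 4, swap → [19, 21, 22, 25, 30, 23, 29, 28]

[19, 21, 22, 25, 30, 23, 29, 28]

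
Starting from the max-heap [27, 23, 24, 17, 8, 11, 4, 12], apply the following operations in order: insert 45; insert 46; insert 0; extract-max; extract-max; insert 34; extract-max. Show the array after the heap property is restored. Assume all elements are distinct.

insert 45:
  append 45 at index 8 → [27, 23, 24, 17, 8, 11, 4, 12, 45]
  45 > parent 17 at index 3, swap → [27, 23, 24, 45, 8, 11, 4, 12, 17]
  45 > parent 23 at index 1, swap → [27, 45, 24, 23, 8, 11, 4, 12, 17]
  45 > parent 27 at index 0, swap → [45, 27, 24, 23, 8, 11, 4, 12, 17]
insert 46:
  append 46 at index 9 → [45, 27, 24, 23, 8, 11, 4, 12, 17, 46]
  46 > parent 8 at index 4, swap → [45, 27, 24, 23, 46, 11, 4, 12, 17, 8]
  46 > parent 27 at index 1, swap → [45, 46, 24, 23, 27, 11, 4, 12, 17, 8]
  46 > parent 45 at index 0, swap → [46, 45, 24, 23, 27, 11, 4, 12, 17, 8]
insert 0:
  append 0 at index 10 → [46, 45, 24, 23, 27, 11, 4, 12, 17, 8, 0] (no swap needed)
extract-max → returns 46:
  remove root 46; move last element 0 to root → [0, 45, 24, 23, 27, 11, 4, 12, 17, 8]
  0 vs larger child 45 at index 1, swap → [45, 0, 24, 23, 27, 11, 4, 12, 17, 8]
  0 vs larger child 27 at index 4, swap → [45, 27, 24, 23, 0, 11, 4, 12, 17, 8]
  0 vs only child 8 at index 9, swap → [45, 27, 24, 23, 8, 11, 4, 12, 17, 0]
extract-max → returns 45:
  remove root 45; move last element 0 to root → [0, 27, 24, 23, 8, 11, 4, 12, 17]
  0 vs larger child 27 at index 1, swap → [27, 0, 24, 23, 8, 11, 4, 12, 17]
  0 vs larger child 23 at index 3, swap → [27, 23, 24, 0, 8, 11, 4, 12, 17]
  0 vs larger child 17 at index 8, swap → [27, 23, 24, 17, 8, 11, 4, 12, 0]
insert 34:
  append 34 at index 9 → [27, 23, 24, 17, 8, 11, 4, 12, 0, 34]
  34 > parent 8 at index 4, swap → [27, 23, 24, 17, 34, 11, 4, 12, 0, 8]
  34 > parent 23 at index 1, swap → [27, 34, 24, 17, 23, 11, 4, 12, 0, 8]
  34 > parent 27 at index 0, swap → [34, 27, 24, 17, 23, 11, 4, 12, 0, 8]
extract-max → returns 34:
  remove root 34; move last element 8 to root → [8, 27, 24, 17, 23, 11, 4, 12, 0]
  8 vs larger child 27 at index 1, swap → [27, 8, 24, 17, 23, 11, 4, 12, 0]
  8 vs larger child 23 at index 4, swap → [27, 23, 24, 17, 8, 11, 4, 12, 0]

[27, 23, 24, 17, 8, 11, 4, 12, 0]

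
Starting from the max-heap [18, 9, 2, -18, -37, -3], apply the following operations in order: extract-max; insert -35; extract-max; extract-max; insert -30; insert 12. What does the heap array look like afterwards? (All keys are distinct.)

extract-max → returns 18:
  remove root 18; move last element -3 to root → [-3, 9, 2, -18, -37]
  -3 vs larger child 9 at index 1, swap → [9, -3, 2, -18, -37]
insert -35:
  append -35 at index 5 → [9, -3, 2, -18, -37, -35] (no swap needed)
extract-max → returns 9:
  remove root 9; move last element -35 to root → [-35, -3, 2, -18, -37]
  -35 vs larger child 2 at index 2, swap → [2, -3, -35, -18, -37]
extract-max → returns 2:
  remove root 2; move last element -37 to root → [-37, -3, -35, -18]
  -37 vs larger child -3 at index 1, swap → [-3, -37, -35, -18]
  -37 vs only child -18 at index 3, swap → [-3, -18, -35, -37]
insert -30:
  append -30 at index 4 → [-3, -18, -35, -37, -30] (no swap needed)
insert 12:
  append 12 at index 5 → [-3, -18, -35, -37, -30, 12]
  12 > parent -35 at index 2, swap → [-3, -18, 12, -37, -30, -35]
  12 > parent -3 at index 0, swap → [12, -18, -3, -37, -30, -35]

[12, -18, -3, -37, -30, -35]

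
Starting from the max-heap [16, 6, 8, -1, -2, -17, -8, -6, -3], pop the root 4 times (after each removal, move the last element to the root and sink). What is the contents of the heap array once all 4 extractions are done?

extract-max #1 returns 16:
  remove root 16; move last element -3 to root → [-3, 6, 8, -1, -2, -17, -8, -6]
  -3 vs larger child 8 at index 2, swap → [8, 6, -3, -1, -2, -17, -8, -6]
extract-max #2 returns 8:
  remove root 8; move last element -6 to root → [-6, 6, -3, -1, -2, -17, -8]
  -6 vs larger child 6 at index 1, swap → [6, -6, -3, -1, -2, -17, -8]
  -6 vs larger child -1 at index 3, swap → [6, -1, -3, -6, -2, -17, -8]
extract-max #3 returns 6:
  remove root 6; move last element -8 to root → [-8, -1, -3, -6, -2, -17]
  -8 vs larger child -1 at index 1, swap → [-1, -8, -3, -6, -2, -17]
  -8 vs larger child -2 at index 4, swap → [-1, -2, -3, -6, -8, -17]
extract-max #4 returns -1:
  remove root -1; move last element -17 to root → [-17, -2, -3, -6, -8]
  -17 vs larger child -2 at index 1, swap → [-2, -17, -3, -6, -8]
  -17 vs larger child -6 at index 3, swap → [-2, -6, -3, -17, -8]

[-2, -6, -3, -17, -8]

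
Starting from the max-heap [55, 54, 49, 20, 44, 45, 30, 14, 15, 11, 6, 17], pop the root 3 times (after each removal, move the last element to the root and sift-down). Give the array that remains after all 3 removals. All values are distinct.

[45, 44, 30, 20, 17, 6, 11, 14, 15]

extract-max #1 returns 55:
  remove root 55; move last element 17 to root → [17, 54, 49, 20, 44, 45, 30, 14, 15, 11, 6]
  17 vs larger child 54 at index 1, swap → [54, 17, 49, 20, 44, 45, 30, 14, 15, 11, 6]
  17 vs larger child 44 at index 4, swap → [54, 44, 49, 20, 17, 45, 30, 14, 15, 11, 6]
extract-max #2 returns 54:
  remove root 54; move last element 6 to root → [6, 44, 49, 20, 17, 45, 30, 14, 15, 11]
  6 vs larger child 49 at index 2, swap → [49, 44, 6, 20, 17, 45, 30, 14, 15, 11]
  6 vs larger child 45 at index 5, swap → [49, 44, 45, 20, 17, 6, 30, 14, 15, 11]
extract-max #3 returns 49:
  remove root 49; move last element 11 to root → [11, 44, 45, 20, 17, 6, 30, 14, 15]
  11 vs larger child 45 at index 2, swap → [45, 44, 11, 20, 17, 6, 30, 14, 15]
  11 vs larger child 30 at index 6, swap → [45, 44, 30, 20, 17, 6, 11, 14, 15]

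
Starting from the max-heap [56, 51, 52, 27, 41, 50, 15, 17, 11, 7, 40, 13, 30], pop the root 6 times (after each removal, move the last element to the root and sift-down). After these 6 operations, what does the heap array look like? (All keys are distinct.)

extract-max #1 returns 56:
  remove root 56; move last element 30 to root → [30, 51, 52, 27, 41, 50, 15, 17, 11, 7, 40, 13]
  30 vs larger child 52 at index 2, swap → [52, 51, 30, 27, 41, 50, 15, 17, 11, 7, 40, 13]
  30 vs larger child 50 at index 5, swap → [52, 51, 50, 27, 41, 30, 15, 17, 11, 7, 40, 13]
extract-max #2 returns 52:
  remove root 52; move last element 13 to root → [13, 51, 50, 27, 41, 30, 15, 17, 11, 7, 40]
  13 vs larger child 51 at index 1, swap → [51, 13, 50, 27, 41, 30, 15, 17, 11, 7, 40]
  13 vs larger child 41 at index 4, swap → [51, 41, 50, 27, 13, 30, 15, 17, 11, 7, 40]
  13 vs larger child 40 at index 10, swap → [51, 41, 50, 27, 40, 30, 15, 17, 11, 7, 13]
extract-max #3 returns 51:
  remove root 51; move last element 13 to root → [13, 41, 50, 27, 40, 30, 15, 17, 11, 7]
  13 vs larger child 50 at index 2, swap → [50, 41, 13, 27, 40, 30, 15, 17, 11, 7]
  13 vs larger child 30 at index 5, swap → [50, 41, 30, 27, 40, 13, 15, 17, 11, 7]
extract-max #4 returns 50:
  remove root 50; move last element 7 to root → [7, 41, 30, 27, 40, 13, 15, 17, 11]
  7 vs larger child 41 at index 1, swap → [41, 7, 30, 27, 40, 13, 15, 17, 11]
  7 vs larger child 40 at index 4, swap → [41, 40, 30, 27, 7, 13, 15, 17, 11]
extract-max #5 returns 41:
  remove root 41; move last element 11 to root → [11, 40, 30, 27, 7, 13, 15, 17]
  11 vs larger child 40 at index 1, swap → [40, 11, 30, 27, 7, 13, 15, 17]
  11 vs larger child 27 at index 3, swap → [40, 27, 30, 11, 7, 13, 15, 17]
  11 vs only child 17 at index 7, swap → [40, 27, 30, 17, 7, 13, 15, 11]
extract-max #6 returns 40:
  remove root 40; move last element 11 to root → [11, 27, 30, 17, 7, 13, 15]
  11 vs larger child 30 at index 2, swap → [30, 27, 11, 17, 7, 13, 15]
  11 vs larger child 15 at index 6, swap → [30, 27, 15, 17, 7, 13, 11]

[30, 27, 15, 17, 7, 13, 11]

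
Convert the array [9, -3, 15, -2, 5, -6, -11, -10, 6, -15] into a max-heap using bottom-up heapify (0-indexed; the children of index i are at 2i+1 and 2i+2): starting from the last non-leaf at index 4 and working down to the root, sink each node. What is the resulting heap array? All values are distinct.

[15, 6, 9, -2, 5, -6, -11, -10, -3, -15]

sift down from index 4: already satisfies heap property
sift down from index 3:
  -2 vs larger child 6 at index 8, swap → [9, -3, 15, 6, 5, -6, -11, -10, -2, -15]
sift down from index 2: already satisfies heap property
sift down from index 1:
  -3 vs larger child 6 at index 3, swap → [9, 6, 15, -3, 5, -6, -11, -10, -2, -15]
  -3 vs larger child -2 at index 8, swap → [9, 6, 15, -2, 5, -6, -11, -10, -3, -15]
sift down from index 0:
  9 vs larger child 15 at index 2, swap → [15, 6, 9, -2, 5, -6, -11, -10, -3, -15]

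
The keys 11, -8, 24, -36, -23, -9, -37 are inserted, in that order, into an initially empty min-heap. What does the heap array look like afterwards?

Insert 11:
  append 11 at index 0 → [11] (no swap needed)
Insert -8:
  append -8 at index 1 → [11, -8]
  -8 < parent 11 at index 0, swap → [-8, 11]
Insert 24:
  append 24 at index 2 → [-8, 11, 24] (no swap needed)
Insert -36:
  append -36 at index 3 → [-8, 11, 24, -36]
  -36 < parent 11 at index 1, swap → [-8, -36, 24, 11]
  -36 < parent -8 at index 0, swap → [-36, -8, 24, 11]
Insert -23:
  append -23 at index 4 → [-36, -8, 24, 11, -23]
  -23 < parent -8 at index 1, swap → [-36, -23, 24, 11, -8]
Insert -9:
  append -9 at index 5 → [-36, -23, 24, 11, -8, -9]
  -9 < parent 24 at index 2, swap → [-36, -23, -9, 11, -8, 24]
Insert -37:
  append -37 at index 6 → [-36, -23, -9, 11, -8, 24, -37]
  -37 < parent -9 at index 2, swap → [-36, -23, -37, 11, -8, 24, -9]
  -37 < parent -36 at index 0, swap → [-37, -23, -36, 11, -8, 24, -9]

[-37, -23, -36, 11, -8, 24, -9]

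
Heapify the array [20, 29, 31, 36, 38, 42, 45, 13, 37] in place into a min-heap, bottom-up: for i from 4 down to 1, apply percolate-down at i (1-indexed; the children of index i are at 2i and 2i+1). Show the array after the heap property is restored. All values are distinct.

[13, 20, 31, 29, 38, 42, 45, 36, 37]

sift down from index 4:
  36 vs smaller child 13 at index 8, swap → [20, 29, 31, 13, 38, 42, 45, 36, 37]
sift down from index 3: already satisfies heap property
sift down from index 2:
  29 vs smaller child 13 at index 4, swap → [20, 13, 31, 29, 38, 42, 45, 36, 37]
sift down from index 1:
  20 vs smaller child 13 at index 2, swap → [13, 20, 31, 29, 38, 42, 45, 36, 37]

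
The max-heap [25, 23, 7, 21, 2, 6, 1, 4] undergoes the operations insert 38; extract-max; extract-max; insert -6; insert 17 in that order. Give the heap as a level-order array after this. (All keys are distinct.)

insert 38:
  append 38 at index 8 → [25, 23, 7, 21, 2, 6, 1, 4, 38]
  38 > parent 21 at index 3, swap → [25, 23, 7, 38, 2, 6, 1, 4, 21]
  38 > parent 23 at index 1, swap → [25, 38, 7, 23, 2, 6, 1, 4, 21]
  38 > parent 25 at index 0, swap → [38, 25, 7, 23, 2, 6, 1, 4, 21]
extract-max → returns 38:
  remove root 38; move last element 21 to root → [21, 25, 7, 23, 2, 6, 1, 4]
  21 vs larger child 25 at index 1, swap → [25, 21, 7, 23, 2, 6, 1, 4]
  21 vs larger child 23 at index 3, swap → [25, 23, 7, 21, 2, 6, 1, 4]
extract-max → returns 25:
  remove root 25; move last element 4 to root → [4, 23, 7, 21, 2, 6, 1]
  4 vs larger child 23 at index 1, swap → [23, 4, 7, 21, 2, 6, 1]
  4 vs larger child 21 at index 3, swap → [23, 21, 7, 4, 2, 6, 1]
insert -6:
  append -6 at index 7 → [23, 21, 7, 4, 2, 6, 1, -6] (no swap needed)
insert 17:
  append 17 at index 8 → [23, 21, 7, 4, 2, 6, 1, -6, 17]
  17 > parent 4 at index 3, swap → [23, 21, 7, 17, 2, 6, 1, -6, 4]

[23, 21, 7, 17, 2, 6, 1, -6, 4]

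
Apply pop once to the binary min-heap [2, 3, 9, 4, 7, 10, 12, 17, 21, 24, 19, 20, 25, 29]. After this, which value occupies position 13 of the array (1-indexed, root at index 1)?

remove root 2; move last element 29 to root → [29, 3, 9, 4, 7, 10, 12, 17, 21, 24, 19, 20, 25]
29 vs smaller child 3 at index 2, swap → [3, 29, 9, 4, 7, 10, 12, 17, 21, 24, 19, 20, 25]
29 vs smaller child 4 at index 4, swap → [3, 4, 9, 29, 7, 10, 12, 17, 21, 24, 19, 20, 25]
29 vs smaller child 17 at index 8, swap → [3, 4, 9, 17, 7, 10, 12, 29, 21, 24, 19, 20, 25]
resulting array: [3, 4, 9, 17, 7, 10, 12, 29, 21, 24, 19, 20, 25]

25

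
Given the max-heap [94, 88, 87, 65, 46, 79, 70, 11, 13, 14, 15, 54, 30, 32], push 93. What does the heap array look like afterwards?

[94, 88, 93, 65, 46, 79, 87, 11, 13, 14, 15, 54, 30, 32, 70]

append 93 at index 14 → [94, 88, 87, 65, 46, 79, 70, 11, 13, 14, 15, 54, 30, 32, 93]
93 > parent 70 at index 6, swap → [94, 88, 87, 65, 46, 79, 93, 11, 13, 14, 15, 54, 30, 32, 70]
93 > parent 87 at index 2, swap → [94, 88, 93, 65, 46, 79, 87, 11, 13, 14, 15, 54, 30, 32, 70]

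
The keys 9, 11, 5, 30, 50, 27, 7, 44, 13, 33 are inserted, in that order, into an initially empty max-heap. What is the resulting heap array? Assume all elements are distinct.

Insert 9:
  append 9 at index 0 → [9] (no swap needed)
Insert 11:
  append 11 at index 1 → [9, 11]
  11 > parent 9 at index 0, swap → [11, 9]
Insert 5:
  append 5 at index 2 → [11, 9, 5] (no swap needed)
Insert 30:
  append 30 at index 3 → [11, 9, 5, 30]
  30 > parent 9 at index 1, swap → [11, 30, 5, 9]
  30 > parent 11 at index 0, swap → [30, 11, 5, 9]
Insert 50:
  append 50 at index 4 → [30, 11, 5, 9, 50]
  50 > parent 11 at index 1, swap → [30, 50, 5, 9, 11]
  50 > parent 30 at index 0, swap → [50, 30, 5, 9, 11]
Insert 27:
  append 27 at index 5 → [50, 30, 5, 9, 11, 27]
  27 > parent 5 at index 2, swap → [50, 30, 27, 9, 11, 5]
Insert 7:
  append 7 at index 6 → [50, 30, 27, 9, 11, 5, 7] (no swap needed)
Insert 44:
  append 44 at index 7 → [50, 30, 27, 9, 11, 5, 7, 44]
  44 > parent 9 at index 3, swap → [50, 30, 27, 44, 11, 5, 7, 9]
  44 > parent 30 at index 1, swap → [50, 44, 27, 30, 11, 5, 7, 9]
Insert 13:
  append 13 at index 8 → [50, 44, 27, 30, 11, 5, 7, 9, 13] (no swap needed)
Insert 33:
  append 33 at index 9 → [50, 44, 27, 30, 11, 5, 7, 9, 13, 33]
  33 > parent 11 at index 4, swap → [50, 44, 27, 30, 33, 5, 7, 9, 13, 11]

[50, 44, 27, 30, 33, 5, 7, 9, 13, 11]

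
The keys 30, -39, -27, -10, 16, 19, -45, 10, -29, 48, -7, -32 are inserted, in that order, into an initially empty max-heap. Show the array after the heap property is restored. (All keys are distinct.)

Insert 30:
  append 30 at index 0 → [30] (no swap needed)
Insert -39:
  append -39 at index 1 → [30, -39] (no swap needed)
Insert -27:
  append -27 at index 2 → [30, -39, -27] (no swap needed)
Insert -10:
  append -10 at index 3 → [30, -39, -27, -10]
  -10 > parent -39 at index 1, swap → [30, -10, -27, -39]
Insert 16:
  append 16 at index 4 → [30, -10, -27, -39, 16]
  16 > parent -10 at index 1, swap → [30, 16, -27, -39, -10]
Insert 19:
  append 19 at index 5 → [30, 16, -27, -39, -10, 19]
  19 > parent -27 at index 2, swap → [30, 16, 19, -39, -10, -27]
Insert -45:
  append -45 at index 6 → [30, 16, 19, -39, -10, -27, -45] (no swap needed)
Insert 10:
  append 10 at index 7 → [30, 16, 19, -39, -10, -27, -45, 10]
  10 > parent -39 at index 3, swap → [30, 16, 19, 10, -10, -27, -45, -39]
Insert -29:
  append -29 at index 8 → [30, 16, 19, 10, -10, -27, -45, -39, -29] (no swap needed)
Insert 48:
  append 48 at index 9 → [30, 16, 19, 10, -10, -27, -45, -39, -29, 48]
  48 > parent -10 at index 4, swap → [30, 16, 19, 10, 48, -27, -45, -39, -29, -10]
  48 > parent 16 at index 1, swap → [30, 48, 19, 10, 16, -27, -45, -39, -29, -10]
  48 > parent 30 at index 0, swap → [48, 30, 19, 10, 16, -27, -45, -39, -29, -10]
Insert -7:
  append -7 at index 10 → [48, 30, 19, 10, 16, -27, -45, -39, -29, -10, -7] (no swap needed)
Insert -32:
  append -32 at index 11 → [48, 30, 19, 10, 16, -27, -45, -39, -29, -10, -7, -32] (no swap needed)

[48, 30, 19, 10, 16, -27, -45, -39, -29, -10, -7, -32]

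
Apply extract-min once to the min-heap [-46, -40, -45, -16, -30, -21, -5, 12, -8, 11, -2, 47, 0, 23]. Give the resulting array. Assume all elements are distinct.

[-45, -40, -21, -16, -30, 0, -5, 12, -8, 11, -2, 47, 23]

remove root -46; move last element 23 to root → [23, -40, -45, -16, -30, -21, -5, 12, -8, 11, -2, 47, 0]
23 vs smaller child -45 at index 2, swap → [-45, -40, 23, -16, -30, -21, -5, 12, -8, 11, -2, 47, 0]
23 vs smaller child -21 at index 5, swap → [-45, -40, -21, -16, -30, 23, -5, 12, -8, 11, -2, 47, 0]
23 vs smaller child 0 at index 12, swap → [-45, -40, -21, -16, -30, 0, -5, 12, -8, 11, -2, 47, 23]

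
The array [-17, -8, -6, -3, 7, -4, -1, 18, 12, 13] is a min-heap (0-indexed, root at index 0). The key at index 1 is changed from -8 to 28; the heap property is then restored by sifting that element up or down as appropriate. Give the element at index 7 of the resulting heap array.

18

set index 1 from -8 to 28 → [-17, 28, -6, -3, 7, -4, -1, 18, 12, 13]
28 vs smaller child -3 at index 3, swap → [-17, -3, -6, 28, 7, -4, -1, 18, 12, 13]
28 vs smaller child 12 at index 8, swap → [-17, -3, -6, 12, 7, -4, -1, 18, 28, 13]
resulting array: [-17, -3, -6, 12, 7, -4, -1, 18, 28, 13]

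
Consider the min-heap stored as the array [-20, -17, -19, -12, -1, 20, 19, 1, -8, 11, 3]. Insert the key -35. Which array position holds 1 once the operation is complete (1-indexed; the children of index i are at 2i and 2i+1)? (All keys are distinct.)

8

append -35 at index 12 → [-20, -17, -19, -12, -1, 20, 19, 1, -8, 11, 3, -35]
-35 < parent 20 at index 6, swap → [-20, -17, -19, -12, -1, -35, 19, 1, -8, 11, 3, 20]
-35 < parent -19 at index 3, swap → [-20, -17, -35, -12, -1, -19, 19, 1, -8, 11, 3, 20]
-35 < parent -20 at index 1, swap → [-35, -17, -20, -12, -1, -19, 19, 1, -8, 11, 3, 20]
resulting array: [-35, -17, -20, -12, -1, -19, 19, 1, -8, 11, 3, 20]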